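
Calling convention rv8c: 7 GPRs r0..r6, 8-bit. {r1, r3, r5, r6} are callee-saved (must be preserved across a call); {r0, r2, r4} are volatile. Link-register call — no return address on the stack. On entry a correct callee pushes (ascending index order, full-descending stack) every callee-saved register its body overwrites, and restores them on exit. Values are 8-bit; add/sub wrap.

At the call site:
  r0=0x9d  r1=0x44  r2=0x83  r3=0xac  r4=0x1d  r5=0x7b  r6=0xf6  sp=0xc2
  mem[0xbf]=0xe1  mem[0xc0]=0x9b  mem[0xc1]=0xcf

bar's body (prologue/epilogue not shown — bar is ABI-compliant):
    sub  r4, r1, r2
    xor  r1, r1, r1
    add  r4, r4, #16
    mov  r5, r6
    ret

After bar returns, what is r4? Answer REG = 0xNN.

prologue: push r1 -> mem[0xc1]=0x44, sp=0xc1
prologue: push r5 -> mem[0xc0]=0x7b, sp=0xc0
body[0] sub  r4, r1, r2 -> r4=0xc1
body[1] xor  r1, r1, r1 -> r1=0x00
body[2] add  r4, r4, #16 -> r4=0xd1
body[3] mov  r5, r6 -> r5=0xf6
epilogue: pop r5=0x7b, sp=0xc1
epilogue: pop r1=0x44, sp=0xc2
r4 is caller-saved -> body value

REG = 0xd1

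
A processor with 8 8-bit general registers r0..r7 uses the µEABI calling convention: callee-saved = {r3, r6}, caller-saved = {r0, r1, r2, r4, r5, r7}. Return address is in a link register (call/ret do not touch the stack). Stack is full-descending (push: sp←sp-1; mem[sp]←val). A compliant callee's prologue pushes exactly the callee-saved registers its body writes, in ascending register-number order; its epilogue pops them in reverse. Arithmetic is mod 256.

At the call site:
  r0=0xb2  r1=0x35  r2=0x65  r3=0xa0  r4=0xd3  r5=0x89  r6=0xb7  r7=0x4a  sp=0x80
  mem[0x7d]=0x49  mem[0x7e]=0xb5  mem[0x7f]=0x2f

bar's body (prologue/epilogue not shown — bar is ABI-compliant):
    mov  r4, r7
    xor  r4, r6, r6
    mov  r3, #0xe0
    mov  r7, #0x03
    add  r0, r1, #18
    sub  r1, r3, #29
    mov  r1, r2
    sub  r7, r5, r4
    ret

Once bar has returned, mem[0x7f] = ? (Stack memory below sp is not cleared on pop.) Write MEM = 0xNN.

prologue: push r3 → mem[0x7f]=0xa0, sp=0x7f
body[0] mov  r4, r7 → r4=0x4a
body[1] xor  r4, r6, r6 → r4=0x00
body[2] mov  r3, #0xe0 → r3=0xe0
body[3] mov  r7, #0x03 → r7=0x03
body[4] add  r0, r1, #18 → r0=0x47
body[5] sub  r1, r3, #29 → r1=0xc3
body[6] mov  r1, r2 → r1=0x65
body[7] sub  r7, r5, r4 → r7=0x89
epilogue: pop r3=0xa0, sp=0x80
prologue pushed ['r3'] at ['0x7f']

MEM = 0xa0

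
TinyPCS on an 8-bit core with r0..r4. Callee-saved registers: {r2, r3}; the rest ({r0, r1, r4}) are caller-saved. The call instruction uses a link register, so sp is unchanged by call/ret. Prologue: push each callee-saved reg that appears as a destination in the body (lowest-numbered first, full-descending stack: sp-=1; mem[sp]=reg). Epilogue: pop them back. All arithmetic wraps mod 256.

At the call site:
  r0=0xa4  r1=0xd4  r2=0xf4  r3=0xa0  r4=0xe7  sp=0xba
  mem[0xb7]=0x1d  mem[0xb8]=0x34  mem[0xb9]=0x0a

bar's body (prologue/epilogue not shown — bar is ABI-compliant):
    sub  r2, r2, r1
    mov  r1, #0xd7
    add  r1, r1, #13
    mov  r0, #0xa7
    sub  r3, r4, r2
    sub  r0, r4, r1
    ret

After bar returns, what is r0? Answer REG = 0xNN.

prologue: push r2 -> mem[0xb9]=0xf4, sp=0xb9
prologue: push r3 -> mem[0xb8]=0xa0, sp=0xb8
body[0] sub  r2, r2, r1 -> r2=0x20
body[1] mov  r1, #0xd7 -> r1=0xd7
body[2] add  r1, r1, #13 -> r1=0xe4
body[3] mov  r0, #0xa7 -> r0=0xa7
body[4] sub  r3, r4, r2 -> r3=0xc7
body[5] sub  r0, r4, r1 -> r0=0x03
epilogue: pop r3=0xa0, sp=0xb9
epilogue: pop r2=0xf4, sp=0xba
r0 is caller-saved -> body value

REG = 0x03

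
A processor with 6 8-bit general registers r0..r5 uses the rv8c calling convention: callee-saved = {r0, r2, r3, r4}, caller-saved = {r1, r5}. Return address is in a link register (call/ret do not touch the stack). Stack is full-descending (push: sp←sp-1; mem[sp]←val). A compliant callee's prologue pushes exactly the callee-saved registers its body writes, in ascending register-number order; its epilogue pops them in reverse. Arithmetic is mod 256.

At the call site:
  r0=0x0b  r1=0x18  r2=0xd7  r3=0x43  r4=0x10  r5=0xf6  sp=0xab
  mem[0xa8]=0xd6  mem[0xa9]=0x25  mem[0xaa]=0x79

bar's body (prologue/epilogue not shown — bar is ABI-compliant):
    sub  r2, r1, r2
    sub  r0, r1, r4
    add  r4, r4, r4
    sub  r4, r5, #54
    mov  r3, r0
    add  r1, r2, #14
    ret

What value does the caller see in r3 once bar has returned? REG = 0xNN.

REG = 0x43

prologue: push r0 → mem[0xaa]=0x0b, sp=0xaa
prologue: push r2 → mem[0xa9]=0xd7, sp=0xa9
prologue: push r3 → mem[0xa8]=0x43, sp=0xa8
prologue: push r4 → mem[0xa7]=0x10, sp=0xa7
body[0] sub  r2, r1, r2 → r2=0x41
body[1] sub  r0, r1, r4 → r0=0x08
body[2] add  r4, r4, r4 → r4=0x20
body[3] sub  r4, r5, #54 → r4=0xc0
body[4] mov  r3, r0 → r3=0x08
body[5] add  r1, r2, #14 → r1=0x4f
epilogue: pop r4=0x10, sp=0xa8
epilogue: pop r3=0x43, sp=0xa9
epilogue: pop r2=0xd7, sp=0xaa
epilogue: pop r0=0x0b, sp=0xab
r3 is callee-saved → restored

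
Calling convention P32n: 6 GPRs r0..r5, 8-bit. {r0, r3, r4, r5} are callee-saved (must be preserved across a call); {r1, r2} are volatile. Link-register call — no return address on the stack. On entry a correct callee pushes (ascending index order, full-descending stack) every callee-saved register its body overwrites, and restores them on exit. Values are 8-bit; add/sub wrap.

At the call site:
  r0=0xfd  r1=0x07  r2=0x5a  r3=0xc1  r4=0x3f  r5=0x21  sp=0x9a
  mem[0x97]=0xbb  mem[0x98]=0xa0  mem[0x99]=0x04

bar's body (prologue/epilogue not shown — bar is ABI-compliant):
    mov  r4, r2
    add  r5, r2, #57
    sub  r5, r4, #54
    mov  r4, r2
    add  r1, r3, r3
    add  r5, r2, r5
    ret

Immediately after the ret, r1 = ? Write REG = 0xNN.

REG = 0x82

prologue: push r4 → mem[0x99]=0x3f, sp=0x99
prologue: push r5 → mem[0x98]=0x21, sp=0x98
body[0] mov  r4, r2 → r4=0x5a
body[1] add  r5, r2, #57 → r5=0x93
body[2] sub  r5, r4, #54 → r5=0x24
body[3] mov  r4, r2 → r4=0x5a
body[4] add  r1, r3, r3 → r1=0x82
body[5] add  r5, r2, r5 → r5=0x7e
epilogue: pop r5=0x21, sp=0x99
epilogue: pop r4=0x3f, sp=0x9a
r1 is caller-saved → body value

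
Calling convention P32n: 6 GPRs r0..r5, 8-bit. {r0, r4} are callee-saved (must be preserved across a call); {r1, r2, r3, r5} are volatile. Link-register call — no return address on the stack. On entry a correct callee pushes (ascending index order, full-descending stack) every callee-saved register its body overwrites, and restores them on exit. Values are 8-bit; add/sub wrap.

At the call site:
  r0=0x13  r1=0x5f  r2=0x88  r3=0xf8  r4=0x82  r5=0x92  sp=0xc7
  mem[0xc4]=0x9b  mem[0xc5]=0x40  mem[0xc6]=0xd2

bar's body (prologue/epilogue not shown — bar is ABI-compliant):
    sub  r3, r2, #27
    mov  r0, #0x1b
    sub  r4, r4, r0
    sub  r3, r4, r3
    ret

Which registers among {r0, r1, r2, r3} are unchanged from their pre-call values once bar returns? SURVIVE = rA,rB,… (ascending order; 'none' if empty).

prologue: push r0 → mem[0xc6]=0x13, sp=0xc6
prologue: push r4 → mem[0xc5]=0x82, sp=0xc5
body[0] sub  r3, r2, #27 → r3=0x6d
body[1] mov  r0, #0x1b → r0=0x1b
body[2] sub  r4, r4, r0 → r4=0x67
body[3] sub  r3, r4, r3 → r3=0xfa
epilogue: pop r4=0x82, sp=0xc6
epilogue: pop r0=0x13, sp=0xc7
r0: callee-saved, written=True
r1: caller-saved, written=False
r2: caller-saved, written=False
r3: caller-saved, written=True

SURVIVE = r0,r1,r2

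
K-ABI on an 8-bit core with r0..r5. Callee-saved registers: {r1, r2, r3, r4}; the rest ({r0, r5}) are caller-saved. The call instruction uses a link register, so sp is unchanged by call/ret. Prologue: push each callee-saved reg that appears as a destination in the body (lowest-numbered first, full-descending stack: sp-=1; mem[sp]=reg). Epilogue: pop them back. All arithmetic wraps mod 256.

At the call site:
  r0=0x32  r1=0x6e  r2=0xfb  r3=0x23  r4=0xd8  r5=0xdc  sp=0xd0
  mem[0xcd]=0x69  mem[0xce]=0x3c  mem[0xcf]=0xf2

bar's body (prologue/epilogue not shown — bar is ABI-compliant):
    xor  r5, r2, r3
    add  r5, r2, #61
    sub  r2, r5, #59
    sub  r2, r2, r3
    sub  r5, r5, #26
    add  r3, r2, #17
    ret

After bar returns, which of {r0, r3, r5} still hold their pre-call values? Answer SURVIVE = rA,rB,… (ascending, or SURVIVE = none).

prologue: push r2 → mem[0xcf]=0xfb, sp=0xcf
prologue: push r3 → mem[0xce]=0x23, sp=0xce
body[0] xor  r5, r2, r3 → r5=0xd8
body[1] add  r5, r2, #61 → r5=0x38
body[2] sub  r2, r5, #59 → r2=0xfd
body[3] sub  r2, r2, r3 → r2=0xda
body[4] sub  r5, r5, #26 → r5=0x1e
body[5] add  r3, r2, #17 → r3=0xeb
epilogue: pop r3=0x23, sp=0xcf
epilogue: pop r2=0xfb, sp=0xd0
r0: caller-saved, written=False
r3: callee-saved, written=True
r5: caller-saved, written=True

SURVIVE = r0,r3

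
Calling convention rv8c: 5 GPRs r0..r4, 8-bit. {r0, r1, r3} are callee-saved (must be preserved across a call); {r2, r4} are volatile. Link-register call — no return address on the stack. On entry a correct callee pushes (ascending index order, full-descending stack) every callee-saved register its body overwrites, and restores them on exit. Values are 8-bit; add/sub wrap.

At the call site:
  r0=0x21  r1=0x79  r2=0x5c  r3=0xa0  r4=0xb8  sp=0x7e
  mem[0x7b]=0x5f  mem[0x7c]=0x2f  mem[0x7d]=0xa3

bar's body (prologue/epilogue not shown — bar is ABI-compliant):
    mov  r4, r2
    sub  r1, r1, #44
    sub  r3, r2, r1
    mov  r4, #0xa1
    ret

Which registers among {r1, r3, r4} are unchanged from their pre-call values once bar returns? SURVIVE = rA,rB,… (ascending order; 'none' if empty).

prologue: push r1 -> mem[0x7d]=0x79, sp=0x7d
prologue: push r3 -> mem[0x7c]=0xa0, sp=0x7c
body[0] mov  r4, r2 -> r4=0x5c
body[1] sub  r1, r1, #44 -> r1=0x4d
body[2] sub  r3, r2, r1 -> r3=0x0f
body[3] mov  r4, #0xa1 -> r4=0xa1
epilogue: pop r3=0xa0, sp=0x7d
epilogue: pop r1=0x79, sp=0x7e
r1: callee-saved, written=True
r3: callee-saved, written=True
r4: caller-saved, written=True

SURVIVE = r1,r3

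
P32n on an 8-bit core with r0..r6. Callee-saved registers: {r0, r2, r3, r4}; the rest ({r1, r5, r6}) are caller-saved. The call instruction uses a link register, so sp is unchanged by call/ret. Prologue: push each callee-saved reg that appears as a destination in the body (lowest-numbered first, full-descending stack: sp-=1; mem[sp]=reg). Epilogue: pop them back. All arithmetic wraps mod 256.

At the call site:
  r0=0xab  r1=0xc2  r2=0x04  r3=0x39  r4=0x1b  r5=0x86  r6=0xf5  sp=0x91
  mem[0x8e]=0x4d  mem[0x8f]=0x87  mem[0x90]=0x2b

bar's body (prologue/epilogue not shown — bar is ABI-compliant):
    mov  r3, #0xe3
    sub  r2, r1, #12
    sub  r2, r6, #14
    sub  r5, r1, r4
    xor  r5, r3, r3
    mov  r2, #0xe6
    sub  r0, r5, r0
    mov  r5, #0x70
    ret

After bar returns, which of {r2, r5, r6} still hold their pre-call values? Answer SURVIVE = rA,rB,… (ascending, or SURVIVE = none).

prologue: push r0 -> mem[0x90]=0xab, sp=0x90
prologue: push r2 -> mem[0x8f]=0x04, sp=0x8f
prologue: push r3 -> mem[0x8e]=0x39, sp=0x8e
body[0] mov  r3, #0xe3 -> r3=0xe3
body[1] sub  r2, r1, #12 -> r2=0xb6
body[2] sub  r2, r6, #14 -> r2=0xe7
body[3] sub  r5, r1, r4 -> r5=0xa7
body[4] xor  r5, r3, r3 -> r5=0x00
body[5] mov  r2, #0xe6 -> r2=0xe6
body[6] sub  r0, r5, r0 -> r0=0x55
body[7] mov  r5, #0x70 -> r5=0x70
epilogue: pop r3=0x39, sp=0x8f
epilogue: pop r2=0x04, sp=0x90
epilogue: pop r0=0xab, sp=0x91
r2: callee-saved, written=True
r5: caller-saved, written=True
r6: caller-saved, written=False

SURVIVE = r2,r6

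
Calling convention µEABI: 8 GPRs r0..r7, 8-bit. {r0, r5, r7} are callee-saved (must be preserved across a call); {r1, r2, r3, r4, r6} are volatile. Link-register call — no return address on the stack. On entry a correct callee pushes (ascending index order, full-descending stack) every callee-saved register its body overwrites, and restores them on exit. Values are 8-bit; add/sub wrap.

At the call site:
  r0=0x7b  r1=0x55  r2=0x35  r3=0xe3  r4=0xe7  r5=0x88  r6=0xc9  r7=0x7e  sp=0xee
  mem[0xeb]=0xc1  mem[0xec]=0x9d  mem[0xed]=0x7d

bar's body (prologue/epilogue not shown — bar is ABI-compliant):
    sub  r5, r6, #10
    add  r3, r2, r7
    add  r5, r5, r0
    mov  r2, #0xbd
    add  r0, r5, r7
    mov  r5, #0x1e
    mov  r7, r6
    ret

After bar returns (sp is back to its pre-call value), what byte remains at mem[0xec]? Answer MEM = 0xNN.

prologue: push r0 -> mem[0xed]=0x7b, sp=0xed
prologue: push r5 -> mem[0xec]=0x88, sp=0xec
prologue: push r7 -> mem[0xeb]=0x7e, sp=0xeb
body[0] sub  r5, r6, #10 -> r5=0xbf
body[1] add  r3, r2, r7 -> r3=0xb3
body[2] add  r5, r5, r0 -> r5=0x3a
body[3] mov  r2, #0xbd -> r2=0xbd
body[4] add  r0, r5, r7 -> r0=0xb8
body[5] mov  r5, #0x1e -> r5=0x1e
body[6] mov  r7, r6 -> r7=0xc9
epilogue: pop r7=0x7e, sp=0xec
epilogue: pop r5=0x88, sp=0xed
epilogue: pop r0=0x7b, sp=0xee
prologue pushed ['r0', 'r5', 'r7'] at ['0xed', '0xec', '0xeb']

MEM = 0x88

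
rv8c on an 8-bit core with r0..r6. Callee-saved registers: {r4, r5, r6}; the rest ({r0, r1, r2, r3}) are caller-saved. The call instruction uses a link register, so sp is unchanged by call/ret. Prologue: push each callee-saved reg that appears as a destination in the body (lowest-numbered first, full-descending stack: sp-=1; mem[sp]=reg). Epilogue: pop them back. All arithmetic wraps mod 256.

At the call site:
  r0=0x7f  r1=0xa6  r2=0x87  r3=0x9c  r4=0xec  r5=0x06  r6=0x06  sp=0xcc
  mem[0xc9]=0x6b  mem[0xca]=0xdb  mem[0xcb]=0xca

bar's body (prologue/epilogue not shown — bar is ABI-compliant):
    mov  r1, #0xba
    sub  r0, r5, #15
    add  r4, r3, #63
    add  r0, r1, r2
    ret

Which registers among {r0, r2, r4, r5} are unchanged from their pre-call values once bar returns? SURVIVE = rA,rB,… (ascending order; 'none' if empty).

prologue: push r4 -> mem[0xcb]=0xec, sp=0xcb
body[0] mov  r1, #0xba -> r1=0xba
body[1] sub  r0, r5, #15 -> r0=0xf7
body[2] add  r4, r3, #63 -> r4=0xdb
body[3] add  r0, r1, r2 -> r0=0x41
epilogue: pop r4=0xec, sp=0xcc
r0: caller-saved, written=True
r2: caller-saved, written=False
r4: callee-saved, written=True
r5: callee-saved, written=False

SURVIVE = r2,r4,r5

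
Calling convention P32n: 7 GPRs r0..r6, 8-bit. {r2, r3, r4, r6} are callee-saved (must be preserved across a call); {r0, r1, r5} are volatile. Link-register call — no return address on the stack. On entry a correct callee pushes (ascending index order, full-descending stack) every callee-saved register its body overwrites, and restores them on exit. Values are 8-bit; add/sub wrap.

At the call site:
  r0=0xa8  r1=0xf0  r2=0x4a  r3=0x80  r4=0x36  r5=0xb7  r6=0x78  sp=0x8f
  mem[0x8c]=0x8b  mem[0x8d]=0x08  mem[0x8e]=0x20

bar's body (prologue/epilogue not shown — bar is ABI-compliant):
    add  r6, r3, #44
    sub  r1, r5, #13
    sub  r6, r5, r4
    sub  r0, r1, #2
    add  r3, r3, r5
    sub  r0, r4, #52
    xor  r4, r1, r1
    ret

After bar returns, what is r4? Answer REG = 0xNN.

REG = 0x36

prologue: push r3 → mem[0x8e]=0x80, sp=0x8e
prologue: push r4 → mem[0x8d]=0x36, sp=0x8d
prologue: push r6 → mem[0x8c]=0x78, sp=0x8c
body[0] add  r6, r3, #44 → r6=0xac
body[1] sub  r1, r5, #13 → r1=0xaa
body[2] sub  r6, r5, r4 → r6=0x81
body[3] sub  r0, r1, #2 → r0=0xa8
body[4] add  r3, r3, r5 → r3=0x37
body[5] sub  r0, r4, #52 → r0=0x02
body[6] xor  r4, r1, r1 → r4=0x00
epilogue: pop r6=0x78, sp=0x8d
epilogue: pop r4=0x36, sp=0x8e
epilogue: pop r3=0x80, sp=0x8f
r4 is callee-saved → restored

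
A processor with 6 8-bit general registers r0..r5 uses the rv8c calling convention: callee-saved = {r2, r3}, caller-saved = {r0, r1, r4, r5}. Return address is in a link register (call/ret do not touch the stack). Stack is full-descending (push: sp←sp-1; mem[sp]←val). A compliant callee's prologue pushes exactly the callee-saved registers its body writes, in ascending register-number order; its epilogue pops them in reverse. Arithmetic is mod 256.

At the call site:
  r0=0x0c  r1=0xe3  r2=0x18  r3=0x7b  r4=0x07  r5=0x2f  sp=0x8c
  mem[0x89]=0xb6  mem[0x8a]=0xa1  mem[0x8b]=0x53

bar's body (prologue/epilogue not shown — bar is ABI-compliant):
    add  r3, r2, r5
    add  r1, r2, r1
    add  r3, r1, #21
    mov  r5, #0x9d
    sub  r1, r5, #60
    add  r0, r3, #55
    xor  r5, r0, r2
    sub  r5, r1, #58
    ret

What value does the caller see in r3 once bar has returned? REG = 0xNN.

prologue: push r3 → mem[0x8b]=0x7b, sp=0x8b
body[0] add  r3, r2, r5 → r3=0x47
body[1] add  r1, r2, r1 → r1=0xfb
body[2] add  r3, r1, #21 → r3=0x10
body[3] mov  r5, #0x9d → r5=0x9d
body[4] sub  r1, r5, #60 → r1=0x61
body[5] add  r0, r3, #55 → r0=0x47
body[6] xor  r5, r0, r2 → r5=0x5f
body[7] sub  r5, r1, #58 → r5=0x27
epilogue: pop r3=0x7b, sp=0x8c
r3 is callee-saved → restored

REG = 0x7b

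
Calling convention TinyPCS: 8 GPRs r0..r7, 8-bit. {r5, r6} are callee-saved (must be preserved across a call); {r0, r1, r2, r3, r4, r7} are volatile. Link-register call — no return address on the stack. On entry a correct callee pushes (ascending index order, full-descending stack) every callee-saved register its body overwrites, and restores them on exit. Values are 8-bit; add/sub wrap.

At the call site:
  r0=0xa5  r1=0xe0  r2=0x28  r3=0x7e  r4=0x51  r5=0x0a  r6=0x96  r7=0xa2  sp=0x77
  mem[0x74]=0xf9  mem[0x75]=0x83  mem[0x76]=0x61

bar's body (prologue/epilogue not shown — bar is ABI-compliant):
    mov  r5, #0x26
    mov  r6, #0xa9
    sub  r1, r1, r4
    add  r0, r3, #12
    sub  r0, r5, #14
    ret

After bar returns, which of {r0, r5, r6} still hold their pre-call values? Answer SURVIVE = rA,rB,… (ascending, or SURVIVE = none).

SURVIVE = r5,r6

prologue: push r5 → mem[0x76]=0x0a, sp=0x76
prologue: push r6 → mem[0x75]=0x96, sp=0x75
body[0] mov  r5, #0x26 → r5=0x26
body[1] mov  r6, #0xa9 → r6=0xa9
body[2] sub  r1, r1, r4 → r1=0x8f
body[3] add  r0, r3, #12 → r0=0x8a
body[4] sub  r0, r5, #14 → r0=0x18
epilogue: pop r6=0x96, sp=0x76
epilogue: pop r5=0x0a, sp=0x77
r0: caller-saved, written=True
r5: callee-saved, written=True
r6: callee-saved, written=True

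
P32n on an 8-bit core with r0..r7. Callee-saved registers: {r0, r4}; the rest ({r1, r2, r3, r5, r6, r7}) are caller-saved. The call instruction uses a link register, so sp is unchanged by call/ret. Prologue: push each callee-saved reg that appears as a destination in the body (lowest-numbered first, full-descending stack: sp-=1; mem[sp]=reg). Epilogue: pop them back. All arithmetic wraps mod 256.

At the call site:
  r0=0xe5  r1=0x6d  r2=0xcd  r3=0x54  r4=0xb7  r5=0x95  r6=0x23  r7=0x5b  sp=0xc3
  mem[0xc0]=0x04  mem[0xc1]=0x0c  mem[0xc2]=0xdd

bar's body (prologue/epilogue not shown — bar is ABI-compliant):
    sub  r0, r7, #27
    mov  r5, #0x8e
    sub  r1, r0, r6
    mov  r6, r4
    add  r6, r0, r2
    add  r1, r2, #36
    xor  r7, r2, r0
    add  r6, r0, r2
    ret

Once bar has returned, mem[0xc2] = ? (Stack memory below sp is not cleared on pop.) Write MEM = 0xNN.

MEM = 0xe5

prologue: push r0 → mem[0xc2]=0xe5, sp=0xc2
body[0] sub  r0, r7, #27 → r0=0x40
body[1] mov  r5, #0x8e → r5=0x8e
body[2] sub  r1, r0, r6 → r1=0x1d
body[3] mov  r6, r4 → r6=0xb7
body[4] add  r6, r0, r2 → r6=0x0d
body[5] add  r1, r2, #36 → r1=0xf1
body[6] xor  r7, r2, r0 → r7=0x8d
body[7] add  r6, r0, r2 → r6=0x0d
epilogue: pop r0=0xe5, sp=0xc3
prologue pushed ['r0'] at ['0xc2']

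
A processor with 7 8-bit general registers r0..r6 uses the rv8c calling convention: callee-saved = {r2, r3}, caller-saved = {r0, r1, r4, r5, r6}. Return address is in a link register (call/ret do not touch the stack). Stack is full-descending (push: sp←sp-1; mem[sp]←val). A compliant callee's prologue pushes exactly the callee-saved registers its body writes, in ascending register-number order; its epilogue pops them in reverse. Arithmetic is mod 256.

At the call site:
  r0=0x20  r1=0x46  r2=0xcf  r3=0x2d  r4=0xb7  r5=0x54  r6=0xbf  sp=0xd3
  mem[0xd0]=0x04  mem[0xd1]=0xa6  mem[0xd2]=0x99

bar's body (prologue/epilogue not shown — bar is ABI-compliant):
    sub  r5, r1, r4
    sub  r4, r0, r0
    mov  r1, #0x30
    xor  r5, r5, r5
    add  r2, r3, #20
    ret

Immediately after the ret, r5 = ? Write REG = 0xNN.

REG = 0x00

prologue: push r2 → mem[0xd2]=0xcf, sp=0xd2
body[0] sub  r5, r1, r4 → r5=0x8f
body[1] sub  r4, r0, r0 → r4=0x00
body[2] mov  r1, #0x30 → r1=0x30
body[3] xor  r5, r5, r5 → r5=0x00
body[4] add  r2, r3, #20 → r2=0x41
epilogue: pop r2=0xcf, sp=0xd3
r5 is caller-saved → body value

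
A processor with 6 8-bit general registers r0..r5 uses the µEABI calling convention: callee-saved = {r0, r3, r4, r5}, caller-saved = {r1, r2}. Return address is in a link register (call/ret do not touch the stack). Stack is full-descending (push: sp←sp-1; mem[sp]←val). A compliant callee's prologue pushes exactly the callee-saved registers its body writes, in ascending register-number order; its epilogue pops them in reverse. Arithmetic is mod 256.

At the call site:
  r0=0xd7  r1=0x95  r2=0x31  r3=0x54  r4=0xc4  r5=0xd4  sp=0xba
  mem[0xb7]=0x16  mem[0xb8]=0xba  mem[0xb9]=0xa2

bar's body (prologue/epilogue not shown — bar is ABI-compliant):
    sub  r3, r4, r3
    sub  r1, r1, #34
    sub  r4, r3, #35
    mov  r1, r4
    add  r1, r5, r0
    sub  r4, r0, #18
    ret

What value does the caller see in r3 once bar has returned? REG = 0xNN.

prologue: push r3 → mem[0xb9]=0x54, sp=0xb9
prologue: push r4 → mem[0xb8]=0xc4, sp=0xb8
body[0] sub  r3, r4, r3 → r3=0x70
body[1] sub  r1, r1, #34 → r1=0x73
body[2] sub  r4, r3, #35 → r4=0x4d
body[3] mov  r1, r4 → r1=0x4d
body[4] add  r1, r5, r0 → r1=0xab
body[5] sub  r4, r0, #18 → r4=0xc5
epilogue: pop r4=0xc4, sp=0xb9
epilogue: pop r3=0x54, sp=0xba
r3 is callee-saved → restored

REG = 0x54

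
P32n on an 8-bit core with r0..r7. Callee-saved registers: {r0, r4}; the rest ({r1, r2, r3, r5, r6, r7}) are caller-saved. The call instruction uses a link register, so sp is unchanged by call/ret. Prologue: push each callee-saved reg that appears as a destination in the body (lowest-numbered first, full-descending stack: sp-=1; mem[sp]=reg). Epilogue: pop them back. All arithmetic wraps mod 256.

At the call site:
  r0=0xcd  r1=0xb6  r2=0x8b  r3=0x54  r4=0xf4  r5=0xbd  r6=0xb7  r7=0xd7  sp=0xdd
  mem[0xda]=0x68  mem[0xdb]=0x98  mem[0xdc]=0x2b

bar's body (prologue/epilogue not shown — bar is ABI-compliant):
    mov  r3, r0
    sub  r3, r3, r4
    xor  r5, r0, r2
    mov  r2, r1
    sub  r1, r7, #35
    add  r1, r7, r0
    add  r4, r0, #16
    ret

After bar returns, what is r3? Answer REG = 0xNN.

prologue: push r4 → mem[0xdc]=0xf4, sp=0xdc
body[0] mov  r3, r0 → r3=0xcd
body[1] sub  r3, r3, r4 → r3=0xd9
body[2] xor  r5, r0, r2 → r5=0x46
body[3] mov  r2, r1 → r2=0xb6
body[4] sub  r1, r7, #35 → r1=0xb4
body[5] add  r1, r7, r0 → r1=0xa4
body[6] add  r4, r0, #16 → r4=0xdd
epilogue: pop r4=0xf4, sp=0xdd
r3 is caller-saved → body value

REG = 0xd9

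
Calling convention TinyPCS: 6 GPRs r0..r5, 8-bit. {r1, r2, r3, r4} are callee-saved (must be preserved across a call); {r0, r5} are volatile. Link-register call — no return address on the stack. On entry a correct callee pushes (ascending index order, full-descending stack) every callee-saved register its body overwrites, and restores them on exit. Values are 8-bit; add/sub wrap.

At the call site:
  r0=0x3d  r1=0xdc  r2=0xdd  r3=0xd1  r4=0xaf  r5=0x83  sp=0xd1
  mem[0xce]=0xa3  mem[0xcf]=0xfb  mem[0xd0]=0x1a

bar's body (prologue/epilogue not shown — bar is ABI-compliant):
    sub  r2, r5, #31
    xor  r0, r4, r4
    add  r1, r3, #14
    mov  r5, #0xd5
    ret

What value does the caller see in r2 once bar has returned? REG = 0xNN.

REG = 0xdd

prologue: push r1 -> mem[0xd0]=0xdc, sp=0xd0
prologue: push r2 -> mem[0xcf]=0xdd, sp=0xcf
body[0] sub  r2, r5, #31 -> r2=0x64
body[1] xor  r0, r4, r4 -> r0=0x00
body[2] add  r1, r3, #14 -> r1=0xdf
body[3] mov  r5, #0xd5 -> r5=0xd5
epilogue: pop r2=0xdd, sp=0xd0
epilogue: pop r1=0xdc, sp=0xd1
r2 is callee-saved -> restored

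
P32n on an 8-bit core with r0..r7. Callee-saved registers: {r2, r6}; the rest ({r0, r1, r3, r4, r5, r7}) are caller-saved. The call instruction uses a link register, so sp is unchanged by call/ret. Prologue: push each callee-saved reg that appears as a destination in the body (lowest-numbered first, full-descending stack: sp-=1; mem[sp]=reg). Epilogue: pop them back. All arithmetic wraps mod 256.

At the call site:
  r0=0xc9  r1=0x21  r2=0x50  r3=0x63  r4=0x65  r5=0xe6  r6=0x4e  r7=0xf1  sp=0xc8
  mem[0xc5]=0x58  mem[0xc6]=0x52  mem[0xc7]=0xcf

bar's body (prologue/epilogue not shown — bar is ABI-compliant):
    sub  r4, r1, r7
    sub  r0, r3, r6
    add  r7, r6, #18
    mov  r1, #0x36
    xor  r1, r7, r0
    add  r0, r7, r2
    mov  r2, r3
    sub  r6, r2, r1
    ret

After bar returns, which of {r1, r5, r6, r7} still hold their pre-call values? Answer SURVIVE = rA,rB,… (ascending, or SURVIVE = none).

SURVIVE = r5,r6

prologue: push r2 → mem[0xc7]=0x50, sp=0xc7
prologue: push r6 → mem[0xc6]=0x4e, sp=0xc6
body[0] sub  r4, r1, r7 → r4=0x30
body[1] sub  r0, r3, r6 → r0=0x15
body[2] add  r7, r6, #18 → r7=0x60
body[3] mov  r1, #0x36 → r1=0x36
body[4] xor  r1, r7, r0 → r1=0x75
body[5] add  r0, r7, r2 → r0=0xb0
body[6] mov  r2, r3 → r2=0x63
body[7] sub  r6, r2, r1 → r6=0xee
epilogue: pop r6=0x4e, sp=0xc7
epilogue: pop r2=0x50, sp=0xc8
r1: caller-saved, written=True
r5: caller-saved, written=False
r6: callee-saved, written=True
r7: caller-saved, written=True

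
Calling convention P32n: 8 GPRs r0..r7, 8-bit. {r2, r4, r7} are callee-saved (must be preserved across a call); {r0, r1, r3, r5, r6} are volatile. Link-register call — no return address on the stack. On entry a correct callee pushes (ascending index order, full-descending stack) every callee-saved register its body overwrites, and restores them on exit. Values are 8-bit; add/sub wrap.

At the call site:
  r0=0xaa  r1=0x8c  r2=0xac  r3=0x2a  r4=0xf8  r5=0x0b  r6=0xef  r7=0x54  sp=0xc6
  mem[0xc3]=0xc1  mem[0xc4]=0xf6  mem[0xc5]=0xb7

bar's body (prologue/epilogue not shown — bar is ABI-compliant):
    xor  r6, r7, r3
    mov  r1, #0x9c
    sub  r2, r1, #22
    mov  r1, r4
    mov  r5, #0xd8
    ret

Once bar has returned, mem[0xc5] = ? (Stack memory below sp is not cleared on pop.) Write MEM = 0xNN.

prologue: push r2 -> mem[0xc5]=0xac, sp=0xc5
body[0] xor  r6, r7, r3 -> r6=0x7e
body[1] mov  r1, #0x9c -> r1=0x9c
body[2] sub  r2, r1, #22 -> r2=0x86
body[3] mov  r1, r4 -> r1=0xf8
body[4] mov  r5, #0xd8 -> r5=0xd8
epilogue: pop r2=0xac, sp=0xc6
prologue pushed ['r2'] at ['0xc5']

MEM = 0xac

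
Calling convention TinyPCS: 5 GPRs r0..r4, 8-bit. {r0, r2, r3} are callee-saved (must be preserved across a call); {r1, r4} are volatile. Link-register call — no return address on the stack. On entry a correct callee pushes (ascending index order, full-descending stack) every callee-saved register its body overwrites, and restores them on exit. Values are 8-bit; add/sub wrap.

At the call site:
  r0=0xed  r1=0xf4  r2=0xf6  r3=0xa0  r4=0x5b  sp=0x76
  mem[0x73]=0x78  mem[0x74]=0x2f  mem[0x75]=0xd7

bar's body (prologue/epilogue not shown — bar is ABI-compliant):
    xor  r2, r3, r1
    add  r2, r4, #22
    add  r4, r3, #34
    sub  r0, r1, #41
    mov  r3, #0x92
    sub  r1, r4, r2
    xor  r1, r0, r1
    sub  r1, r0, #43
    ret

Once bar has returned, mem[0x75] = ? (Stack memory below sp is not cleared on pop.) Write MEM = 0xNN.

MEM = 0xed

prologue: push r0 -> mem[0x75]=0xed, sp=0x75
prologue: push r2 -> mem[0x74]=0xf6, sp=0x74
prologue: push r3 -> mem[0x73]=0xa0, sp=0x73
body[0] xor  r2, r3, r1 -> r2=0x54
body[1] add  r2, r4, #22 -> r2=0x71
body[2] add  r4, r3, #34 -> r4=0xc2
body[3] sub  r0, r1, #41 -> r0=0xcb
body[4] mov  r3, #0x92 -> r3=0x92
body[5] sub  r1, r4, r2 -> r1=0x51
body[6] xor  r1, r0, r1 -> r1=0x9a
body[7] sub  r1, r0, #43 -> r1=0xa0
epilogue: pop r3=0xa0, sp=0x74
epilogue: pop r2=0xf6, sp=0x75
epilogue: pop r0=0xed, sp=0x76
prologue pushed ['r0', 'r2', 'r3'] at ['0x75', '0x74', '0x73']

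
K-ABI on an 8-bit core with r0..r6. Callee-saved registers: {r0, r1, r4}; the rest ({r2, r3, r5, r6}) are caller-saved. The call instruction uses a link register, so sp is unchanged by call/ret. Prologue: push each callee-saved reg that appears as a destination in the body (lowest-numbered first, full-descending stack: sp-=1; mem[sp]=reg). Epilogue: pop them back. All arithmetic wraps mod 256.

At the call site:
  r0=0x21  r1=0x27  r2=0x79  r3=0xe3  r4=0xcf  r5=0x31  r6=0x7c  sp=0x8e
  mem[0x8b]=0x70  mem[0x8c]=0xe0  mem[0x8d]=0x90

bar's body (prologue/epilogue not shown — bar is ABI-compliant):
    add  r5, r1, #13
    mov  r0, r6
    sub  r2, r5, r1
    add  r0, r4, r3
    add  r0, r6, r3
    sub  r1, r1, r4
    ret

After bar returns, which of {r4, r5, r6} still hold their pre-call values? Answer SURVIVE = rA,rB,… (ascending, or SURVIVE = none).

SURVIVE = r4,r6

prologue: push r0 -> mem[0x8d]=0x21, sp=0x8d
prologue: push r1 -> mem[0x8c]=0x27, sp=0x8c
body[0] add  r5, r1, #13 -> r5=0x34
body[1] mov  r0, r6 -> r0=0x7c
body[2] sub  r2, r5, r1 -> r2=0x0d
body[3] add  r0, r4, r3 -> r0=0xb2
body[4] add  r0, r6, r3 -> r0=0x5f
body[5] sub  r1, r1, r4 -> r1=0x58
epilogue: pop r1=0x27, sp=0x8d
epilogue: pop r0=0x21, sp=0x8e
r4: callee-saved, written=False
r5: caller-saved, written=True
r6: caller-saved, written=False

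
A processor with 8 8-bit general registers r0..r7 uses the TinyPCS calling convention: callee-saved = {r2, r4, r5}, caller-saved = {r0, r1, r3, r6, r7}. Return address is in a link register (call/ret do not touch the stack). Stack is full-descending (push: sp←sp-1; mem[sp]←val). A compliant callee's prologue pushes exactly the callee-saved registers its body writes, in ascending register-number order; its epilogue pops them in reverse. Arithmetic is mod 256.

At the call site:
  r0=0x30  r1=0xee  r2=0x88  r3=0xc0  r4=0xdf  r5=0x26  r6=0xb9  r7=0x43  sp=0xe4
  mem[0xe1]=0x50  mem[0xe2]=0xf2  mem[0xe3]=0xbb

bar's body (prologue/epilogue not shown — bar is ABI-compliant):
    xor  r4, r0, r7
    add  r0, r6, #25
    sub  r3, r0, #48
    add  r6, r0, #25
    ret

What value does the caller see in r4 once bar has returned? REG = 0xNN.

prologue: push r4 -> mem[0xe3]=0xdf, sp=0xe3
body[0] xor  r4, r0, r7 -> r4=0x73
body[1] add  r0, r6, #25 -> r0=0xd2
body[2] sub  r3, r0, #48 -> r3=0xa2
body[3] add  r6, r0, #25 -> r6=0xeb
epilogue: pop r4=0xdf, sp=0xe4
r4 is callee-saved -> restored

REG = 0xdf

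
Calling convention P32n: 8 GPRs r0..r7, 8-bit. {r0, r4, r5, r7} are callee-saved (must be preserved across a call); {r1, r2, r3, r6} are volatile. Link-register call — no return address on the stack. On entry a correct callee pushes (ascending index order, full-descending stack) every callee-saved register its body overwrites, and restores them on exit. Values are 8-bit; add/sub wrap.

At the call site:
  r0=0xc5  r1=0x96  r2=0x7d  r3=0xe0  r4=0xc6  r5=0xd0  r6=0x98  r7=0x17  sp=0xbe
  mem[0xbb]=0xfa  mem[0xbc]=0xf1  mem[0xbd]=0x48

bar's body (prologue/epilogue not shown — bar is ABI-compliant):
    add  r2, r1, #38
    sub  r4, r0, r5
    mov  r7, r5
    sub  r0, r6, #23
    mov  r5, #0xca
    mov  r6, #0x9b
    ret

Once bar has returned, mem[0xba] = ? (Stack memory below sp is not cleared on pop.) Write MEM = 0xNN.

MEM = 0x17

prologue: push r0 -> mem[0xbd]=0xc5, sp=0xbd
prologue: push r4 -> mem[0xbc]=0xc6, sp=0xbc
prologue: push r5 -> mem[0xbb]=0xd0, sp=0xbb
prologue: push r7 -> mem[0xba]=0x17, sp=0xba
body[0] add  r2, r1, #38 -> r2=0xbc
body[1] sub  r4, r0, r5 -> r4=0xf5
body[2] mov  r7, r5 -> r7=0xd0
body[3] sub  r0, r6, #23 -> r0=0x81
body[4] mov  r5, #0xca -> r5=0xca
body[5] mov  r6, #0x9b -> r6=0x9b
epilogue: pop r7=0x17, sp=0xbb
epilogue: pop r5=0xd0, sp=0xbc
epilogue: pop r4=0xc6, sp=0xbd
epilogue: pop r0=0xc5, sp=0xbe
prologue pushed ['r0', 'r4', 'r5', 'r7'] at ['0xbd', '0xbc', '0xbb', '0xba']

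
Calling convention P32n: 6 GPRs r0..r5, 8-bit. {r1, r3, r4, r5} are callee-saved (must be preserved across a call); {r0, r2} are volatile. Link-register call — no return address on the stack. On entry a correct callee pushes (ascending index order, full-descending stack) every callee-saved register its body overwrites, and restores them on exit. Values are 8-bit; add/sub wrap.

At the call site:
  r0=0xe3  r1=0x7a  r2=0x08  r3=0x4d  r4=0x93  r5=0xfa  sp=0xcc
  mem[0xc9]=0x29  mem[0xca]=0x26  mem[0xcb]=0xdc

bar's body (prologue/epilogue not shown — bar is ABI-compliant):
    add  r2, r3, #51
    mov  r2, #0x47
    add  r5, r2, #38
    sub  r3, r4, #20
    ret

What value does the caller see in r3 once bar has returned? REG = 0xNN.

REG = 0x4d

prologue: push r3 → mem[0xcb]=0x4d, sp=0xcb
prologue: push r5 → mem[0xca]=0xfa, sp=0xca
body[0] add  r2, r3, #51 → r2=0x80
body[1] mov  r2, #0x47 → r2=0x47
body[2] add  r5, r2, #38 → r5=0x6d
body[3] sub  r3, r4, #20 → r3=0x7f
epilogue: pop r5=0xfa, sp=0xcb
epilogue: pop r3=0x4d, sp=0xcc
r3 is callee-saved → restored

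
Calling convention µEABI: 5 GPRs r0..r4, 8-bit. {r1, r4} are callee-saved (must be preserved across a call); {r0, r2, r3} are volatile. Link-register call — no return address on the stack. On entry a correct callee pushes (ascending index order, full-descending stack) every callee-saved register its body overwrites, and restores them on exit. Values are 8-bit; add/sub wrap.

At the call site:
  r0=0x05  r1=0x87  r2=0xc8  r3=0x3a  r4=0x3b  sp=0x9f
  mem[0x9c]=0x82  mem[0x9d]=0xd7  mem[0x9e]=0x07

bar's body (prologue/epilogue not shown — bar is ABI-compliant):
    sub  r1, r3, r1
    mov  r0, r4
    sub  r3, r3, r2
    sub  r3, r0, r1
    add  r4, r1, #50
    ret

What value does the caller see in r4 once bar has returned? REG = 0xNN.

REG = 0x3b

prologue: push r1 -> mem[0x9e]=0x87, sp=0x9e
prologue: push r4 -> mem[0x9d]=0x3b, sp=0x9d
body[0] sub  r1, r3, r1 -> r1=0xb3
body[1] mov  r0, r4 -> r0=0x3b
body[2] sub  r3, r3, r2 -> r3=0x72
body[3] sub  r3, r0, r1 -> r3=0x88
body[4] add  r4, r1, #50 -> r4=0xe5
epilogue: pop r4=0x3b, sp=0x9e
epilogue: pop r1=0x87, sp=0x9f
r4 is callee-saved -> restored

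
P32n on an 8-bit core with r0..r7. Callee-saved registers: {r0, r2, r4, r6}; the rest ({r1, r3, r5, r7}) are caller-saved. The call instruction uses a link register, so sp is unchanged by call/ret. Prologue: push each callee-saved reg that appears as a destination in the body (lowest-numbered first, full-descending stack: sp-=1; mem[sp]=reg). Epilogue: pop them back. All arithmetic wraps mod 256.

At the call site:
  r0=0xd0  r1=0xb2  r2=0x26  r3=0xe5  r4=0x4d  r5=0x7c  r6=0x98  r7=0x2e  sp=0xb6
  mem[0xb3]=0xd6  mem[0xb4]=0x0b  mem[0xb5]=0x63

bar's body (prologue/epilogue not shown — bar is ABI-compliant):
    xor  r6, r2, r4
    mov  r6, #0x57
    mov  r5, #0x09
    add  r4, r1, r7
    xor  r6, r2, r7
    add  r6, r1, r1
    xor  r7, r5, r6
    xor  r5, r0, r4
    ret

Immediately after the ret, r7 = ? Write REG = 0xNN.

prologue: push r4 -> mem[0xb5]=0x4d, sp=0xb5
prologue: push r6 -> mem[0xb4]=0x98, sp=0xb4
body[0] xor  r6, r2, r4 -> r6=0x6b
body[1] mov  r6, #0x57 -> r6=0x57
body[2] mov  r5, #0x09 -> r5=0x09
body[3] add  r4, r1, r7 -> r4=0xe0
body[4] xor  r6, r2, r7 -> r6=0x08
body[5] add  r6, r1, r1 -> r6=0x64
body[6] xor  r7, r5, r6 -> r7=0x6d
body[7] xor  r5, r0, r4 -> r5=0x30
epilogue: pop r6=0x98, sp=0xb5
epilogue: pop r4=0x4d, sp=0xb6
r7 is caller-saved -> body value

REG = 0x6d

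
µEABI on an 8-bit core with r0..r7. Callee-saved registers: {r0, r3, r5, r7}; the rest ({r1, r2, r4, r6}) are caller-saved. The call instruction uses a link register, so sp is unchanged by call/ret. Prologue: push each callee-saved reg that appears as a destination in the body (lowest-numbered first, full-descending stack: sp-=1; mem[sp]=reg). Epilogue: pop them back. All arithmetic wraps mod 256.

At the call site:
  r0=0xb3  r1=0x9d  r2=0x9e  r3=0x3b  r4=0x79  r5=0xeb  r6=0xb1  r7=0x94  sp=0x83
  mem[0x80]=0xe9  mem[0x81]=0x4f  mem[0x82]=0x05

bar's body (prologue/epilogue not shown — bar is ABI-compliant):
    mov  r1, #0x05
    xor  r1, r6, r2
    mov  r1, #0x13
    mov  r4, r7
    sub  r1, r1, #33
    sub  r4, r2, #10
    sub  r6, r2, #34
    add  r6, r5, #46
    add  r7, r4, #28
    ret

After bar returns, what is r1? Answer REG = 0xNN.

REG = 0xf2

prologue: push r7 -> mem[0x82]=0x94, sp=0x82
body[0] mov  r1, #0x05 -> r1=0x05
body[1] xor  r1, r6, r2 -> r1=0x2f
body[2] mov  r1, #0x13 -> r1=0x13
body[3] mov  r4, r7 -> r4=0x94
body[4] sub  r1, r1, #33 -> r1=0xf2
body[5] sub  r4, r2, #10 -> r4=0x94
body[6] sub  r6, r2, #34 -> r6=0x7c
body[7] add  r6, r5, #46 -> r6=0x19
body[8] add  r7, r4, #28 -> r7=0xb0
epilogue: pop r7=0x94, sp=0x83
r1 is caller-saved -> body value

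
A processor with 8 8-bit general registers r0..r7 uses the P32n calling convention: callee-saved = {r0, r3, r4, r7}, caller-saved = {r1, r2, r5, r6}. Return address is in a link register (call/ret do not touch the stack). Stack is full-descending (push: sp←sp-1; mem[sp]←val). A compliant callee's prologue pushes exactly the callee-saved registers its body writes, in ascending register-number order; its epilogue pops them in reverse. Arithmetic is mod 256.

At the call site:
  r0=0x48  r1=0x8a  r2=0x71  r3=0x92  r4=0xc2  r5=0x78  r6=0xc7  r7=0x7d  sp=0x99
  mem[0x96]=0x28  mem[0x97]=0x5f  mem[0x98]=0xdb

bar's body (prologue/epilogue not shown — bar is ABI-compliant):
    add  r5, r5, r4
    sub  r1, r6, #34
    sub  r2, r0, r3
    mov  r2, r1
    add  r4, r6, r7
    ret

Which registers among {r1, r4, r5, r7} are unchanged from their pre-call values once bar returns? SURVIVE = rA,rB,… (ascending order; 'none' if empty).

prologue: push r4 → mem[0x98]=0xc2, sp=0x98
body[0] add  r5, r5, r4 → r5=0x3a
body[1] sub  r1, r6, #34 → r1=0xa5
body[2] sub  r2, r0, r3 → r2=0xb6
body[3] mov  r2, r1 → r2=0xa5
body[4] add  r4, r6, r7 → r4=0x44
epilogue: pop r4=0xc2, sp=0x99
r1: caller-saved, written=True
r4: callee-saved, written=True
r5: caller-saved, written=True
r7: callee-saved, written=False

SURVIVE = r4,r7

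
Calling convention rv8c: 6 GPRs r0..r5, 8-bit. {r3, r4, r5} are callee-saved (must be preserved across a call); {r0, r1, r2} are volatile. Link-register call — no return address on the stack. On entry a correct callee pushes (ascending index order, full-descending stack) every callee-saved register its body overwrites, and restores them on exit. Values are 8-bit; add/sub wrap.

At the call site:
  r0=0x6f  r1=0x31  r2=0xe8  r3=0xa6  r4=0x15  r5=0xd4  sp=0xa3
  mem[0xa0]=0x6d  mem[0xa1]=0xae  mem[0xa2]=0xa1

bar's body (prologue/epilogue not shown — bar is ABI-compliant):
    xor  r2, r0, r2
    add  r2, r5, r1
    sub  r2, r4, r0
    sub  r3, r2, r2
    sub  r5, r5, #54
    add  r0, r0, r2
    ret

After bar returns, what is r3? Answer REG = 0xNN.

REG = 0xa6

prologue: push r3 → mem[0xa2]=0xa6, sp=0xa2
prologue: push r5 → mem[0xa1]=0xd4, sp=0xa1
body[0] xor  r2, r0, r2 → r2=0x87
body[1] add  r2, r5, r1 → r2=0x05
body[2] sub  r2, r4, r0 → r2=0xa6
body[3] sub  r3, r2, r2 → r3=0x00
body[4] sub  r5, r5, #54 → r5=0x9e
body[5] add  r0, r0, r2 → r0=0x15
epilogue: pop r5=0xd4, sp=0xa2
epilogue: pop r3=0xa6, sp=0xa3
r3 is callee-saved → restored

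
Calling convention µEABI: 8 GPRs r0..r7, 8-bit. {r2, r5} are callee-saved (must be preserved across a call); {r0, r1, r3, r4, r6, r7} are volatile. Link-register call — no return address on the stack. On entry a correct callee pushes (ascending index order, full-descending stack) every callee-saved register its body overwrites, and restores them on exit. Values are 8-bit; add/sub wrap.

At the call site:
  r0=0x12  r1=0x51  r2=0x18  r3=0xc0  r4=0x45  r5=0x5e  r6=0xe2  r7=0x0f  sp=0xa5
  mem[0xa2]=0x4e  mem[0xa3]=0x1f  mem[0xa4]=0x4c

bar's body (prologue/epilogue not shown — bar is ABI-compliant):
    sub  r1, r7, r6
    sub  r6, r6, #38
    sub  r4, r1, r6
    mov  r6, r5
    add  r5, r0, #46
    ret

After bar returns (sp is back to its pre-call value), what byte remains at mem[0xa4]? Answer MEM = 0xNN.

prologue: push r5 -> mem[0xa4]=0x5e, sp=0xa4
body[0] sub  r1, r7, r6 -> r1=0x2d
body[1] sub  r6, r6, #38 -> r6=0xbc
body[2] sub  r4, r1, r6 -> r4=0x71
body[3] mov  r6, r5 -> r6=0x5e
body[4] add  r5, r0, #46 -> r5=0x40
epilogue: pop r5=0x5e, sp=0xa5
prologue pushed ['r5'] at ['0xa4']

MEM = 0x5e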